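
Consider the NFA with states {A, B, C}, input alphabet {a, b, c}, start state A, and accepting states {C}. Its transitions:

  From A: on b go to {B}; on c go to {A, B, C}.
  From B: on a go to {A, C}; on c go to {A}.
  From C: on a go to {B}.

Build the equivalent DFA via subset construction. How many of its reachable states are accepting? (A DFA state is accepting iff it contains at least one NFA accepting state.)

Start state of the DFA: {A}.
{A} --a--> ∅  [new]
{A} --b--> {B}  [new]
{A} --c--> {A, B, C}  [new]
∅ --a--> ∅  [seen]
∅ --b--> ∅  [seen]
∅ --c--> ∅  [seen]
{B} --a--> {A, C}  [new]
{B} --b--> ∅  [seen]
{B} --c--> {A}  [seen]
{A, B, C} --a--> {A, B, C}  [seen]
{A, B, C} --b--> {B}  [seen]
{A, B, C} --c--> {A, B, C}  [seen]
{A, C} --a--> {B}  [seen]
{A, C} --b--> {B}  [seen]
{A, C} --c--> {A, B, C}  [seen]
Reachable DFA states: {A}, ∅, {B}, {A, B, C}, {A, C}.
Accepting DFA states (contain an NFA accepting state): {A, B, C}, {A, C}.

2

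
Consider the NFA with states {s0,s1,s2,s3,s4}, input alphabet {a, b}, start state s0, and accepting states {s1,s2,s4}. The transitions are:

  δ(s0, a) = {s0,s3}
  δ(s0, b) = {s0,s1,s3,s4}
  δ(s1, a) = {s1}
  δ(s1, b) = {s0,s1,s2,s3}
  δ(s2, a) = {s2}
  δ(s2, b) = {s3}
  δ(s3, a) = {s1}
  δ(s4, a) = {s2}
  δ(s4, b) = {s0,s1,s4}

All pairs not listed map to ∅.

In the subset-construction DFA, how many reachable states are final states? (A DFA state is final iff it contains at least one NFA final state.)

4

Start state of the DFA: {s0}.
{s0} --a--> {s0,s3}  [new]
{s0} --b--> {s0,s1,s3,s4}  [new]
{s0,s3} --a--> {s0,s1,s3}  [new]
{s0,s3} --b--> {s0,s1,s3,s4}  [seen]
{s0,s1,s3,s4} --a--> {s0,s1,s2,s3}  [new]
{s0,s1,s3,s4} --b--> {s0,s1,s2,s3,s4}  [new]
{s0,s1,s3} --a--> {s0,s1,s3}  [seen]
{s0,s1,s3} --b--> {s0,s1,s2,s3,s4}  [seen]
{s0,s1,s2,s3} --a--> {s0,s1,s2,s3}  [seen]
{s0,s1,s2,s3} --b--> {s0,s1,s2,s3,s4}  [seen]
{s0,s1,s2,s3,s4} --a--> {s0,s1,s2,s3}  [seen]
{s0,s1,s2,s3,s4} --b--> {s0,s1,s2,s3,s4}  [seen]
Reachable DFA states: {s0}, {s0,s3}, {s0,s1,s3,s4}, {s0,s1,s3}, {s0,s1,s2,s3}, {s0,s1,s2,s3,s4}.
Accepting DFA states (contain an NFA accepting state): {s0,s1,s3,s4}, {s0,s1,s3}, {s0,s1,s2,s3}, {s0,s1,s2,s3,s4}.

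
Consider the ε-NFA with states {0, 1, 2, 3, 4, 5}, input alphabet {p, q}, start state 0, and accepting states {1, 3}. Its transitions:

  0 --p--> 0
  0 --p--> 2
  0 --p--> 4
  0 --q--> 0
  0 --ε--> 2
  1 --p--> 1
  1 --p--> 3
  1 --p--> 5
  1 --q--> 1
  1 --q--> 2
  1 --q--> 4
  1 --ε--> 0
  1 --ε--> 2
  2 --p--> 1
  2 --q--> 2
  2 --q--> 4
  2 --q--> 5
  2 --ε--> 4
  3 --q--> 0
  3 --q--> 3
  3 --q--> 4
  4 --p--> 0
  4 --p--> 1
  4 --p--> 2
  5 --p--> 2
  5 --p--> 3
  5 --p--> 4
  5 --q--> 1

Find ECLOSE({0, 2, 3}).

Begin with {0, 2, 3}.
2 →ε {4}; add 4.
ε-closure = {0, 2, 3, 4}.

{0, 2, 3, 4}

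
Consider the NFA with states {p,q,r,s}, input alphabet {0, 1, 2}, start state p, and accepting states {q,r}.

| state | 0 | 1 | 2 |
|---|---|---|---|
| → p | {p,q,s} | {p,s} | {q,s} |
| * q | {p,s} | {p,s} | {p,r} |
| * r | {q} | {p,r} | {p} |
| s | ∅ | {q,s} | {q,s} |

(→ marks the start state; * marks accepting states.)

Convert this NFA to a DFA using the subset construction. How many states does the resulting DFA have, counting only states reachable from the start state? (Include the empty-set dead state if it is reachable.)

Start state of the DFA: {p}.
{p} --0--> {p,q,s}  [new]
{p} --1--> {p,s}  [new]
{p} --2--> {q,s}  [new]
{p,q,s} --0--> {p,q,s}  [seen]
{p,q,s} --1--> {p,q,s}  [seen]
{p,q,s} --2--> {p,q,r,s}  [new]
{p,s} --0--> {p,q,s}  [seen]
{p,s} --1--> {p,q,s}  [seen]
{p,s} --2--> {q,s}  [seen]
{q,s} --0--> {p,s}  [seen]
{q,s} --1--> {p,q,s}  [seen]
{q,s} --2--> {p,q,r,s}  [seen]
{p,q,r,s} --0--> {p,q,s}  [seen]
{p,q,r,s} --1--> {p,q,r,s}  [seen]
{p,q,r,s} --2--> {p,q,r,s}  [seen]
Reachable DFA states: {p}, {p,q,s}, {p,s}, {q,s}, {p,q,r,s}.

5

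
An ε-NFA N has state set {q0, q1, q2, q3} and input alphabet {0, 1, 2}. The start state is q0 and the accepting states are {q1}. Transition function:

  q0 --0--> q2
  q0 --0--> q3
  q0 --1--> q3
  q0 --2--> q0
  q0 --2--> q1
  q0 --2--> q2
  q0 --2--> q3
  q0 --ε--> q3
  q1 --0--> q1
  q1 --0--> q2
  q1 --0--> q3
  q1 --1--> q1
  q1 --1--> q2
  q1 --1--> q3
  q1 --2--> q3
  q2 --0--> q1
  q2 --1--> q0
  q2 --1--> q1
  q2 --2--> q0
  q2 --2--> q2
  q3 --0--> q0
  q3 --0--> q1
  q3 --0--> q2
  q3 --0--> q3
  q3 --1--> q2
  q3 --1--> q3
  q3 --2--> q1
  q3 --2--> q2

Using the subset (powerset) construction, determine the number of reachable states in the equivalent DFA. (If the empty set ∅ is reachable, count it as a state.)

3

Start state of the DFA: {q0, q3} (ε-closure of the NFA start).
{q0, q3} --0--> {q0, q1, q2, q3}  [new]
{q0, q3} --1--> {q2, q3}  [new]
{q0, q3} --2--> {q0, q1, q2, q3}  [seen]
{q0, q1, q2, q3} --0--> {q0, q1, q2, q3}  [seen]
{q0, q1, q2, q3} --1--> {q0, q1, q2, q3}  [seen]
{q0, q1, q2, q3} --2--> {q0, q1, q2, q3}  [seen]
{q2, q3} --0--> {q0, q1, q2, q3}  [seen]
{q2, q3} --1--> {q0, q1, q2, q3}  [seen]
{q2, q3} --2--> {q0, q1, q2, q3}  [seen]
Reachable DFA states: {q0, q3}, {q0, q1, q2, q3}, {q2, q3}.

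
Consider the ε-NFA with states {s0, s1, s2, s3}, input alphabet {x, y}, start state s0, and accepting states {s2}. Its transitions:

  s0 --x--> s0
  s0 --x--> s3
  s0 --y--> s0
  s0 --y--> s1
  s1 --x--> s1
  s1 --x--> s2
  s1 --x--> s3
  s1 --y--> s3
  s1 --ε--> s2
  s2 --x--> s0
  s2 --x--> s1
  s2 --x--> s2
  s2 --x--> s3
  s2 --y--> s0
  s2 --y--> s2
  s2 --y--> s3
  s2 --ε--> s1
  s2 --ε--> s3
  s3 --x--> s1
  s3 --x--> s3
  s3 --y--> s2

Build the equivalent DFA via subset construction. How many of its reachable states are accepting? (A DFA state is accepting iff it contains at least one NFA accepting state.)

1

Start state of the DFA: {s0} (ε-closure of the NFA start).
{s0} --x--> {s0, s3}  [new]
{s0} --y--> {s0, s1, s2, s3}  [new]
{s0, s3} --x--> {s0, s1, s2, s3}  [seen]
{s0, s3} --y--> {s0, s1, s2, s3}  [seen]
{s0, s1, s2, s3} --x--> {s0, s1, s2, s3}  [seen]
{s0, s1, s2, s3} --y--> {s0, s1, s2, s3}  [seen]
Reachable DFA states: {s0}, {s0, s3}, {s0, s1, s2, s3}.
Accepting DFA states (contain an NFA accepting state): {s0, s1, s2, s3}.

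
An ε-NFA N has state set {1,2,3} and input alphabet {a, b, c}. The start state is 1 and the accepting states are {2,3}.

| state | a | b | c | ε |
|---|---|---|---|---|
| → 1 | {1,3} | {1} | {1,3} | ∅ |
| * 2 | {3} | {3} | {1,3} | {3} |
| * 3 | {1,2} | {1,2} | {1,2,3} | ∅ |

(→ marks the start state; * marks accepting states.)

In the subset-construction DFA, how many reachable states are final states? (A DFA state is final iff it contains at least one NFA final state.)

2

Start state of the DFA: {1} (ε-closure of the NFA start).
{1} --a--> {1,3}  [new]
{1} --b--> {1}  [seen]
{1} --c--> {1,3}  [seen]
{1,3} --a--> {1,2,3}  [new]
{1,3} --b--> {1,2,3}  [seen]
{1,3} --c--> {1,2,3}  [seen]
{1,2,3} --a--> {1,2,3}  [seen]
{1,2,3} --b--> {1,2,3}  [seen]
{1,2,3} --c--> {1,2,3}  [seen]
Reachable DFA states: {1}, {1,3}, {1,2,3}.
Accepting DFA states (contain an NFA accepting state): {1,3}, {1,2,3}.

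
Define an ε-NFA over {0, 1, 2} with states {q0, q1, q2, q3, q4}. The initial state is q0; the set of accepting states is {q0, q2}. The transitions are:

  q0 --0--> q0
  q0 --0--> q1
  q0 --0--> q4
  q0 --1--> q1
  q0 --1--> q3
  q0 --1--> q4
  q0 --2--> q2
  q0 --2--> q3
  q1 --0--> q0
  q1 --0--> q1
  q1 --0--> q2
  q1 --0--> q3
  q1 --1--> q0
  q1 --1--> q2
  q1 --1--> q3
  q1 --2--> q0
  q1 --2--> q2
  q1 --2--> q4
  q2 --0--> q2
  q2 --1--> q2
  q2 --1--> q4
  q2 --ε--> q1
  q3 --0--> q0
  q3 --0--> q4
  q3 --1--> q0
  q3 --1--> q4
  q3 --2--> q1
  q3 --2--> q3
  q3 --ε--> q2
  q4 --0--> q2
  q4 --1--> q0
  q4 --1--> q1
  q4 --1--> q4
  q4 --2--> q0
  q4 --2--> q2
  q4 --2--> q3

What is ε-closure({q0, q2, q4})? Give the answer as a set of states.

Begin with {q0, q2, q4}.
q2 →ε {q1}; add q1.
ε-closure = {q0, q1, q2, q4}.

{q0, q1, q2, q4}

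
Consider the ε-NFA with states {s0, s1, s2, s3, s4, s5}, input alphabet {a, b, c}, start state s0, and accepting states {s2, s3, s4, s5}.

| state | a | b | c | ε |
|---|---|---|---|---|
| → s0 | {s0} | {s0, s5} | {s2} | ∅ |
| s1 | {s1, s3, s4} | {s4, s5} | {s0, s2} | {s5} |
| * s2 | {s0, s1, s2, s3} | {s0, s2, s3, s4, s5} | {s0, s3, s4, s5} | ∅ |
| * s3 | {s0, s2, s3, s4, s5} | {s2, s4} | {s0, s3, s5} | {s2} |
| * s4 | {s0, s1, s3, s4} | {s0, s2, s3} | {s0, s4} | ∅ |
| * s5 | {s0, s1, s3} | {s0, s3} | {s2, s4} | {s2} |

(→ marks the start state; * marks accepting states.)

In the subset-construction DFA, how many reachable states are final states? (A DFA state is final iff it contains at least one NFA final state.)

Start state of the DFA: {s0} (ε-closure of the NFA start).
{s0} --a--> {s0}  [seen]
{s0} --b--> {s0, s2, s5}  [new]
{s0} --c--> {s2}  [new]
{s0, s2, s5} --a--> {s0, s1, s2, s3, s5}  [new]
{s0, s2, s5} --b--> {s0, s2, s3, s4, s5}  [new]
{s0, s2, s5} --c--> {s0, s2, s3, s4, s5}  [seen]
{s2} --a--> {s0, s1, s2, s3, s5}  [seen]
{s2} --b--> {s0, s2, s3, s4, s5}  [seen]
{s2} --c--> {s0, s2, s3, s4, s5}  [seen]
{s0, s1, s2, s3, s5} --a--> {s0, s1, s2, s3, s4, s5}  [new]
{s0, s1, s2, s3, s5} --b--> {s0, s2, s3, s4, s5}  [seen]
{s0, s1, s2, s3, s5} --c--> {s0, s2, s3, s4, s5}  [seen]
{s0, s2, s3, s4, s5} --a--> {s0, s1, s2, s3, s4, s5}  [seen]
{s0, s2, s3, s4, s5} --b--> {s0, s2, s3, s4, s5}  [seen]
{s0, s2, s3, s4, s5} --c--> {s0, s2, s3, s4, s5}  [seen]
{s0, s1, s2, s3, s4, s5} --a--> {s0, s1, s2, s3, s4, s5}  [seen]
{s0, s1, s2, s3, s4, s5} --b--> {s0, s2, s3, s4, s5}  [seen]
{s0, s1, s2, s3, s4, s5} --c--> {s0, s2, s3, s4, s5}  [seen]
Reachable DFA states: {s0}, {s0, s2, s5}, {s2}, {s0, s1, s2, s3, s5}, {s0, s2, s3, s4, s5}, {s0, s1, s2, s3, s4, s5}.
Accepting DFA states (contain an NFA accepting state): {s0, s2, s5}, {s2}, {s0, s1, s2, s3, s5}, {s0, s2, s3, s4, s5}, {s0, s1, s2, s3, s4, s5}.

5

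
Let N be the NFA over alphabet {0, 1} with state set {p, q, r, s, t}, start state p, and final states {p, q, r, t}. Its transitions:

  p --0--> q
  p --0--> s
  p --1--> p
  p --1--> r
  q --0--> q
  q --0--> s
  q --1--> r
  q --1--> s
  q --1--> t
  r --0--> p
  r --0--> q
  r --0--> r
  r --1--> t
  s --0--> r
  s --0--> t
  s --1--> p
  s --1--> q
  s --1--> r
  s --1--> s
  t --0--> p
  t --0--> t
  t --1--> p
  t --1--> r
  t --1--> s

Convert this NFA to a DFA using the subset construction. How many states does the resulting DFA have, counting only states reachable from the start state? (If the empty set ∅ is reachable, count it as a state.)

8

Start state of the DFA: {p}.
{p} --0--> {q, s}  [new]
{p} --1--> {p, r}  [new]
{q, s} --0--> {q, r, s, t}  [new]
{q, s} --1--> {p, q, r, s, t}  [new]
{p, r} --0--> {p, q, r, s}  [new]
{p, r} --1--> {p, r, t}  [new]
{q, r, s, t} --0--> {p, q, r, s, t}  [seen]
{q, r, s, t} --1--> {p, q, r, s, t}  [seen]
{p, q, r, s, t} --0--> {p, q, r, s, t}  [seen]
{p, q, r, s, t} --1--> {p, q, r, s, t}  [seen]
{p, q, r, s} --0--> {p, q, r, s, t}  [seen]
{p, q, r, s} --1--> {p, q, r, s, t}  [seen]
{p, r, t} --0--> {p, q, r, s, t}  [seen]
{p, r, t} --1--> {p, r, s, t}  [new]
{p, r, s, t} --0--> {p, q, r, s, t}  [seen]
{p, r, s, t} --1--> {p, q, r, s, t}  [seen]
Reachable DFA states: {p}, {q, s}, {p, r}, {q, r, s, t}, {p, q, r, s, t}, {p, q, r, s}, {p, r, t}, {p, r, s, t}.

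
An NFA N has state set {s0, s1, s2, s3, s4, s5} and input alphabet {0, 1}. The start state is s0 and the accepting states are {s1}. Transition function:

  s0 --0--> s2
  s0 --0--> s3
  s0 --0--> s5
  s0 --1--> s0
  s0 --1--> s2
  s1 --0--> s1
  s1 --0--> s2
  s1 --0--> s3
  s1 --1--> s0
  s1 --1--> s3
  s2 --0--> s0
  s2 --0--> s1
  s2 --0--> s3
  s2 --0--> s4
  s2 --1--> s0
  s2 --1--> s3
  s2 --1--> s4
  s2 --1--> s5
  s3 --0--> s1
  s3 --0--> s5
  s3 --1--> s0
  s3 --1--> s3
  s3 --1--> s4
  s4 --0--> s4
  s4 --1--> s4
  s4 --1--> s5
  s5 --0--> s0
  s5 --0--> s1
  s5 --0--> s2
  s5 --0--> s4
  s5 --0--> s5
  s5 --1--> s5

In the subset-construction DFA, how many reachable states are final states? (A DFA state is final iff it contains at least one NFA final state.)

Start state of the DFA: {s0}.
{s0} --0--> {s2, s3, s5}  [new]
{s0} --1--> {s0, s2}  [new]
{s2, s3, s5} --0--> {s0, s1, s2, s3, s4, s5}  [new]
{s2, s3, s5} --1--> {s0, s3, s4, s5}  [new]
{s0, s2} --0--> {s0, s1, s2, s3, s4, s5}  [seen]
{s0, s2} --1--> {s0, s2, s3, s4, s5}  [new]
{s0, s1, s2, s3, s4, s5} --0--> {s0, s1, s2, s3, s4, s5}  [seen]
{s0, s1, s2, s3, s4, s5} --1--> {s0, s2, s3, s4, s5}  [seen]
{s0, s3, s4, s5} --0--> {s0, s1, s2, s3, s4, s5}  [seen]
{s0, s3, s4, s5} --1--> {s0, s2, s3, s4, s5}  [seen]
{s0, s2, s3, s4, s5} --0--> {s0, s1, s2, s3, s4, s5}  [seen]
{s0, s2, s3, s4, s5} --1--> {s0, s2, s3, s4, s5}  [seen]
Reachable DFA states: {s0}, {s2, s3, s5}, {s0, s2}, {s0, s1, s2, s3, s4, s5}, {s0, s3, s4, s5}, {s0, s2, s3, s4, s5}.
Accepting DFA states (contain an NFA accepting state): {s0, s1, s2, s3, s4, s5}.

1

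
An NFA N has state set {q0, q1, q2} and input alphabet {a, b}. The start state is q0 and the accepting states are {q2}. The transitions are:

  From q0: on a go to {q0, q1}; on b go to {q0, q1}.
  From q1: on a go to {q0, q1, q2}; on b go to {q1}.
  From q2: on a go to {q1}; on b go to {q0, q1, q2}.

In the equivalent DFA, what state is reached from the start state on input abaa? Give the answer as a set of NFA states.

{q0, q1, q2}

Start: {q0}.
δ(q0,a) = {q0, q1}.
Union: {q0, q1}.
After a: {q0, q1}.
δ(q0,b) = {q0, q1}; δ(q1,b) = {q1}.
Union: {q0, q1}.
After b: {q0, q1}.
δ(q0,a) = {q0, q1}; δ(q1,a) = {q0, q1, q2}.
Union: {q0, q1, q2}.
After a: {q0, q1, q2}.
δ(q0,a) = {q0, q1}; δ(q1,a) = {q0, q1, q2}; δ(q2,a) = {q1}.
Union: {q0, q1, q2}.
After a: {q0, q1, q2}.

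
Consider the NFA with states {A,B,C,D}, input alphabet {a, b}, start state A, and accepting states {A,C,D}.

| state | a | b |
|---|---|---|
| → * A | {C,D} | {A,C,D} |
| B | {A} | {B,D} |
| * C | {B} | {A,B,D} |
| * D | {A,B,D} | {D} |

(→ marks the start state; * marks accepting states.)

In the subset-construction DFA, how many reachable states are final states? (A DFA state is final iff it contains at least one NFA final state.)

Start state of the DFA: {A}.
{A} --a--> {C,D}  [new]
{A} --b--> {A,C,D}  [new]
{C,D} --a--> {A,B,D}  [new]
{C,D} --b--> {A,B,D}  [seen]
{A,C,D} --a--> {A,B,C,D}  [new]
{A,C,D} --b--> {A,B,C,D}  [seen]
{A,B,D} --a--> {A,B,C,D}  [seen]
{A,B,D} --b--> {A,B,C,D}  [seen]
{A,B,C,D} --a--> {A,B,C,D}  [seen]
{A,B,C,D} --b--> {A,B,C,D}  [seen]
Reachable DFA states: {A}, {C,D}, {A,C,D}, {A,B,D}, {A,B,C,D}.
Accepting DFA states (contain an NFA accepting state): {A}, {C,D}, {A,C,D}, {A,B,D}, {A,B,C,D}.

5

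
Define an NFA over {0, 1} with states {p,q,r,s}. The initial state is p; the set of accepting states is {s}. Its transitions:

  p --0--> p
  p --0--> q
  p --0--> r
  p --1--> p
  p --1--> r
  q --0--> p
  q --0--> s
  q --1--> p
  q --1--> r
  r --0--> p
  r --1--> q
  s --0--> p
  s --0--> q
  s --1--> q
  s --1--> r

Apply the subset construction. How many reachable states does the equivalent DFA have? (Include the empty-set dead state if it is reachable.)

Start state of the DFA: {p}.
{p} --0--> {p,q,r}  [new]
{p} --1--> {p,r}  [new]
{p,q,r} --0--> {p,q,r,s}  [new]
{p,q,r} --1--> {p,q,r}  [seen]
{p,r} --0--> {p,q,r}  [seen]
{p,r} --1--> {p,q,r}  [seen]
{p,q,r,s} --0--> {p,q,r,s}  [seen]
{p,q,r,s} --1--> {p,q,r}  [seen]
Reachable DFA states: {p}, {p,q,r}, {p,r}, {p,q,r,s}.

4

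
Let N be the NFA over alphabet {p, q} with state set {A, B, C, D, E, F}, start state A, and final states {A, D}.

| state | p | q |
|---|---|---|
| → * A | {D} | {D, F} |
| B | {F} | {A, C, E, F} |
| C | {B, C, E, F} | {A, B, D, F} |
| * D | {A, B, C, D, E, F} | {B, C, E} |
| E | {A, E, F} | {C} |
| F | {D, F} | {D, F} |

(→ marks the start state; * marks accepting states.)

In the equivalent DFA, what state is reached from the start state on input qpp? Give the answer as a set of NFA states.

Start: {A}.
δ(A,q) = {D, F}.
Union: {D, F}.
After q: {D, F}.
δ(D,p) = {A, B, C, D, E, F}; δ(F,p) = {D, F}.
Union: {A, B, C, D, E, F}.
After p: {A, B, C, D, E, F}.
δ(A,p) = {D}; δ(B,p) = {F}; δ(C,p) = {B, C, E, F}; δ(D,p) = {A, B, C, D, E, F}; δ(E,p) = {A, E, F}; δ(F,p) = {D, F}.
Union: {A, B, C, D, E, F}.
After p: {A, B, C, D, E, F}.

{A, B, C, D, E, F}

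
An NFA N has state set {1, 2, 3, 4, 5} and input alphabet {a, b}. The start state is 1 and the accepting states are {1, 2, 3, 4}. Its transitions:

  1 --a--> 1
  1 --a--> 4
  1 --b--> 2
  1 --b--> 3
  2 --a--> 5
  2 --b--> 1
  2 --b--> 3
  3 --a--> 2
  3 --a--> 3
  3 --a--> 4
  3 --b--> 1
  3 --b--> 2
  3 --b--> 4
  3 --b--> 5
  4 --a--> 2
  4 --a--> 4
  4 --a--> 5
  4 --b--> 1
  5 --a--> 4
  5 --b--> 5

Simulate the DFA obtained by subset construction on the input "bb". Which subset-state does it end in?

Start: {1}.
δ(1,b) = {2, 3}.
Union: {2, 3}.
After b: {2, 3}.
δ(2,b) = {1, 3}; δ(3,b) = {1, 2, 4, 5}.
Union: {1, 2, 3, 4, 5}.
After b: {1, 2, 3, 4, 5}.

{1, 2, 3, 4, 5}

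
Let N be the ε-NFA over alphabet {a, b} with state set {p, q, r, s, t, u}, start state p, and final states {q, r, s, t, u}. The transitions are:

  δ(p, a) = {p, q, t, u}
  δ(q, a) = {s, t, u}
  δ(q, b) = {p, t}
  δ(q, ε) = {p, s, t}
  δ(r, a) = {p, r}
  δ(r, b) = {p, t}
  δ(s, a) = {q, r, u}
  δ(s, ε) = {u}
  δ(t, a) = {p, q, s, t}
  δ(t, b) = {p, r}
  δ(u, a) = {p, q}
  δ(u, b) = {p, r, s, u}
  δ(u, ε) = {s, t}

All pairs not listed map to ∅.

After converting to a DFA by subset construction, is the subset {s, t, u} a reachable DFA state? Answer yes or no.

no

Start state of the DFA: {p} (ε-closure of the NFA start).
{p} --a--> {p, q, s, t, u}  [new]
{p} --b--> ∅  [new]
{p, q, s, t, u} --a--> {p, q, r, s, t, u}  [new]
{p, q, s, t, u} --b--> {p, r, s, t, u}  [new]
∅ --a--> ∅  [seen]
∅ --b--> ∅  [seen]
{p, q, r, s, t, u} --a--> {p, q, r, s, t, u}  [seen]
{p, q, r, s, t, u} --b--> {p, r, s, t, u}  [seen]
{p, r, s, t, u} --a--> {p, q, r, s, t, u}  [seen]
{p, r, s, t, u} --b--> {p, r, s, t, u}  [seen]
Reachable DFA states: {p}, {p, q, s, t, u}, ∅, {p, q, r, s, t, u}, {p, r, s, t, u}.
{s, t, u} is not among them.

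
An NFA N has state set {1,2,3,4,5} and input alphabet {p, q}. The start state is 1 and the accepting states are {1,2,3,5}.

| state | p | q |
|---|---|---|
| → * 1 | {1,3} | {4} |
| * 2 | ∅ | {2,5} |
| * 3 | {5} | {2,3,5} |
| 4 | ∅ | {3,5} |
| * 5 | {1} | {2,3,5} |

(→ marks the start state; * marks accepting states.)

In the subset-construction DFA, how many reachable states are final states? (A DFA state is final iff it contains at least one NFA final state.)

Start state of the DFA: {1}.
{1} --p--> {1,3}  [new]
{1} --q--> {4}  [new]
{1,3} --p--> {1,3,5}  [new]
{1,3} --q--> {2,3,4,5}  [new]
{4} --p--> ∅  [new]
{4} --q--> {3,5}  [new]
{1,3,5} --p--> {1,3,5}  [seen]
{1,3,5} --q--> {2,3,4,5}  [seen]
{2,3,4,5} --p--> {1,5}  [new]
{2,3,4,5} --q--> {2,3,5}  [new]
∅ --p--> ∅  [seen]
∅ --q--> ∅  [seen]
{3,5} --p--> {1,5}  [seen]
{3,5} --q--> {2,3,5}  [seen]
{1,5} --p--> {1,3}  [seen]
{1,5} --q--> {2,3,4,5}  [seen]
{2,3,5} --p--> {1,5}  [seen]
{2,3,5} --q--> {2,3,5}  [seen]
Reachable DFA states: {1}, {1,3}, {4}, {1,3,5}, {2,3,4,5}, ∅, {3,5}, {1,5}, {2,3,5}.
Accepting DFA states (contain an NFA accepting state): {1}, {1,3}, {1,3,5}, {2,3,4,5}, {3,5}, {1,5}, {2,3,5}.

7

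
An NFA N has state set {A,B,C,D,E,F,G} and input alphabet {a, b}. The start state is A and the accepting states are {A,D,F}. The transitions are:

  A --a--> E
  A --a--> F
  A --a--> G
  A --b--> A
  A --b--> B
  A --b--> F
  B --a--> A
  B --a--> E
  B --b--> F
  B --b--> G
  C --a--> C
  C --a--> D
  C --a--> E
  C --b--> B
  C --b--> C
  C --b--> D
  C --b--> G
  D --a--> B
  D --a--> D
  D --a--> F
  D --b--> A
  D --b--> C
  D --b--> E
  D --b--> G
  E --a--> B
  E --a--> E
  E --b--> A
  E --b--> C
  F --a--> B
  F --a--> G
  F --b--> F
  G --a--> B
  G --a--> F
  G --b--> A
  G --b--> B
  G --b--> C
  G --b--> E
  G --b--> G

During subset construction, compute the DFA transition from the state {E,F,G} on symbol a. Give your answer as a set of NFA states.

δ(E,a) = {B,E}; δ(F,a) = {B,G}; δ(G,a) = {B,F}.
Union: {B,E,F,G}.

{B,E,F,G}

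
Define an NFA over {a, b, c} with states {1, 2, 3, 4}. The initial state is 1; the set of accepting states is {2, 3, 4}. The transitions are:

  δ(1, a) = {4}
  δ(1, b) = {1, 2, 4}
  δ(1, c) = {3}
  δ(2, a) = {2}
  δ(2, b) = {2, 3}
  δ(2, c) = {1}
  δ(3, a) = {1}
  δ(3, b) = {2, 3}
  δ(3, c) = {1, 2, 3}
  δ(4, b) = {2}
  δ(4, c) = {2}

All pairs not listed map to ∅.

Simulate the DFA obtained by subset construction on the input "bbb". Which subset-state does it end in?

{1, 2, 3, 4}

Start: {1}.
δ(1,b) = {1, 2, 4}.
Union: {1, 2, 4}.
After b: {1, 2, 4}.
δ(1,b) = {1, 2, 4}; δ(2,b) = {2, 3}; δ(4,b) = {2}.
Union: {1, 2, 3, 4}.
After b: {1, 2, 3, 4}.
δ(1,b) = {1, 2, 4}; δ(2,b) = {2, 3}; δ(3,b) = {2, 3}; δ(4,b) = {2}.
Union: {1, 2, 3, 4}.
After b: {1, 2, 3, 4}.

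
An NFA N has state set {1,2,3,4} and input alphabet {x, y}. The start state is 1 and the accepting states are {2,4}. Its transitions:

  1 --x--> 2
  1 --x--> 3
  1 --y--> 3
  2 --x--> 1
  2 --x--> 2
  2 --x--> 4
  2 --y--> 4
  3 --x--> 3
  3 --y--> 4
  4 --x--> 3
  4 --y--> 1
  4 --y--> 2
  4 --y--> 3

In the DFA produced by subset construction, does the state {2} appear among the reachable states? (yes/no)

no

Start state of the DFA: {1}.
{1} --x--> {2,3}  [new]
{1} --y--> {3}  [new]
{2,3} --x--> {1,2,3,4}  [new]
{2,3} --y--> {4}  [new]
{3} --x--> {3}  [seen]
{3} --y--> {4}  [seen]
{1,2,3,4} --x--> {1,2,3,4}  [seen]
{1,2,3,4} --y--> {1,2,3,4}  [seen]
{4} --x--> {3}  [seen]
{4} --y--> {1,2,3}  [new]
{1,2,3} --x--> {1,2,3,4}  [seen]
{1,2,3} --y--> {3,4}  [new]
{3,4} --x--> {3}  [seen]
{3,4} --y--> {1,2,3,4}  [seen]
Reachable DFA states: {1}, {2,3}, {3}, {1,2,3,4}, {4}, {1,2,3}, {3,4}.
{2} is not among them.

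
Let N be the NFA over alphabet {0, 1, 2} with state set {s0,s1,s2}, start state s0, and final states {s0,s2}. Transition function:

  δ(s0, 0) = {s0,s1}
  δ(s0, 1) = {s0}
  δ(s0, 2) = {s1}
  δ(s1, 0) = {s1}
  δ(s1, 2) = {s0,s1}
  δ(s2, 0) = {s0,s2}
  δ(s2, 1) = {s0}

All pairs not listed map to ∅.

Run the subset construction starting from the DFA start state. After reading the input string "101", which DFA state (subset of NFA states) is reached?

{s0}

Start: {s0}.
δ(s0,1) = {s0}.
Union: {s0}.
After 1: {s0}.
δ(s0,0) = {s0,s1}.
Union: {s0,s1}.
After 0: {s0,s1}.
δ(s0,1) = {s0}; δ(s1,1) = ∅.
Union: {s0}.
After 1: {s0}.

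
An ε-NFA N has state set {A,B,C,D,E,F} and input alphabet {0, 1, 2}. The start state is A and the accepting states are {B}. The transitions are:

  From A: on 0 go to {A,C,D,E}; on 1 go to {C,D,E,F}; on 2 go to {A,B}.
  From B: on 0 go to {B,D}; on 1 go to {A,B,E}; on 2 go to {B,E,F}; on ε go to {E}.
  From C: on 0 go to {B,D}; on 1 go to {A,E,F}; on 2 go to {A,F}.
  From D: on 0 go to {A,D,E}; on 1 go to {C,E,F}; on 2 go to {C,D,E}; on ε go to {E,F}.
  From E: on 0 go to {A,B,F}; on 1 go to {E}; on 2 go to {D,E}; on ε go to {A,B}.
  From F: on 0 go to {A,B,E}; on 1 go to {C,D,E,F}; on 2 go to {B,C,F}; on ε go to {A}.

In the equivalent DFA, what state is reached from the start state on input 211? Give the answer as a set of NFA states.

Start: {A}.
δ(A,2) = {A,B}.
Union: {A,B}.
ε-closure gives {A,B,E}.
After 2: {A,B,E}.
δ(A,1) = {C,D,E,F}; δ(B,1) = {A,B,E}; δ(E,1) = {E}.
Union: {A,B,C,D,E,F}.
After 1: {A,B,C,D,E,F}.
δ(A,1) = {C,D,E,F}; δ(B,1) = {A,B,E}; δ(C,1) = {A,E,F}; δ(D,1) = {C,E,F}; δ(E,1) = {E}; δ(F,1) = {C,D,E,F}.
Union: {A,B,C,D,E,F}.
After 1: {A,B,C,D,E,F}.

{A,B,C,D,E,F}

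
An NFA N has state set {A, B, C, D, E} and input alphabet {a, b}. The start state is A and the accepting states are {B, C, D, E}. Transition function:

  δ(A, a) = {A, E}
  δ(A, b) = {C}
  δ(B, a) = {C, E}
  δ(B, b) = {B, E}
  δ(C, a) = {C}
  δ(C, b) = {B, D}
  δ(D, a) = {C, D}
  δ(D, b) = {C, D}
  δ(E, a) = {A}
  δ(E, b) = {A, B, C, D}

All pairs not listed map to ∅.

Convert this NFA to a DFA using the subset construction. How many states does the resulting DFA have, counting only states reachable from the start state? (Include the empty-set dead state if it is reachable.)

Start state of the DFA: {A}.
{A} --a--> {A, E}  [new]
{A} --b--> {C}  [new]
{A, E} --a--> {A, E}  [seen]
{A, E} --b--> {A, B, C, D}  [new]
{C} --a--> {C}  [seen]
{C} --b--> {B, D}  [new]
{A, B, C, D} --a--> {A, C, D, E}  [new]
{A, B, C, D} --b--> {B, C, D, E}  [new]
{B, D} --a--> {C, D, E}  [new]
{B, D} --b--> {B, C, D, E}  [seen]
{A, C, D, E} --a--> {A, C, D, E}  [seen]
{A, C, D, E} --b--> {A, B, C, D}  [seen]
{B, C, D, E} --a--> {A, C, D, E}  [seen]
{B, C, D, E} --b--> {A, B, C, D, E}  [new]
{C, D, E} --a--> {A, C, D}  [new]
{C, D, E} --b--> {A, B, C, D}  [seen]
{A, B, C, D, E} --a--> {A, C, D, E}  [seen]
{A, B, C, D, E} --b--> {A, B, C, D, E}  [seen]
{A, C, D} --a--> {A, C, D, E}  [seen]
{A, C, D} --b--> {B, C, D}  [new]
{B, C, D} --a--> {C, D, E}  [seen]
{B, C, D} --b--> {B, C, D, E}  [seen]
Reachable DFA states: {A}, {A, E}, {C}, {A, B, C, D}, {B, D}, {A, C, D, E}, {B, C, D, E}, {C, D, E}, {A, B, C, D, E}, {A, C, D}, {B, C, D}.

11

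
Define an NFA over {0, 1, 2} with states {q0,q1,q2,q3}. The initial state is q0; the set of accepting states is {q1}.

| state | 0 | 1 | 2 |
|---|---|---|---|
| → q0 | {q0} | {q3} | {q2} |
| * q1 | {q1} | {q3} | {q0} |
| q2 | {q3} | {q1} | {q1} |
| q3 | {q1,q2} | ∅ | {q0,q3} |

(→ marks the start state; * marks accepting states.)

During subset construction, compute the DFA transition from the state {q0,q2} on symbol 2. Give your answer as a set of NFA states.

{q1,q2}

δ(q0,2) = {q2}; δ(q2,2) = {q1}.
Union: {q1,q2}.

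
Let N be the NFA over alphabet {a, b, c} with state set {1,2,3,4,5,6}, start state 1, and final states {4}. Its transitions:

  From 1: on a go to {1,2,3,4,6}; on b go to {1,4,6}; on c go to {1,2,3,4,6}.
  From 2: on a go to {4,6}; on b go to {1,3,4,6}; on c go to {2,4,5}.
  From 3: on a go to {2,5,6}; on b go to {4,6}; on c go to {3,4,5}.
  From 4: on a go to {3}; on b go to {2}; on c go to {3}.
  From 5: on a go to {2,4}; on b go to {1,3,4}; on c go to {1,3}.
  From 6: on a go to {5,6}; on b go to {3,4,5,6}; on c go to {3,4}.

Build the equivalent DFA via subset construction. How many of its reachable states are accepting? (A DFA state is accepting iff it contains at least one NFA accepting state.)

Start state of the DFA: {1}.
{1} --a--> {1,2,3,4,6}  [new]
{1} --b--> {1,4,6}  [new]
{1} --c--> {1,2,3,4,6}  [seen]
{1,2,3,4,6} --a--> {1,2,3,4,5,6}  [new]
{1,2,3,4,6} --b--> {1,2,3,4,5,6}  [seen]
{1,2,3,4,6} --c--> {1,2,3,4,5,6}  [seen]
{1,4,6} --a--> {1,2,3,4,5,6}  [seen]
{1,4,6} --b--> {1,2,3,4,5,6}  [seen]
{1,4,6} --c--> {1,2,3,4,6}  [seen]
{1,2,3,4,5,6} --a--> {1,2,3,4,5,6}  [seen]
{1,2,3,4,5,6} --b--> {1,2,3,4,5,6}  [seen]
{1,2,3,4,5,6} --c--> {1,2,3,4,5,6}  [seen]
Reachable DFA states: {1}, {1,2,3,4,6}, {1,4,6}, {1,2,3,4,5,6}.
Accepting DFA states (contain an NFA accepting state): {1,2,3,4,6}, {1,4,6}, {1,2,3,4,5,6}.

3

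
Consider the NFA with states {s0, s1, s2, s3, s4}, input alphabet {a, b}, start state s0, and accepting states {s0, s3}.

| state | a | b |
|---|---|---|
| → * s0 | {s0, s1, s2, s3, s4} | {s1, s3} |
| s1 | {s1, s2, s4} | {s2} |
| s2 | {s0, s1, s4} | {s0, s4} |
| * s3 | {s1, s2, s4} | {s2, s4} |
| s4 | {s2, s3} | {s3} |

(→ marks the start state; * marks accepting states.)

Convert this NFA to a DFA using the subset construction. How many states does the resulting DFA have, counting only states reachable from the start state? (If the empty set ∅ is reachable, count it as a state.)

Start state of the DFA: {s0}.
{s0} --a--> {s0, s1, s2, s3, s4}  [new]
{s0} --b--> {s1, s3}  [new]
{s0, s1, s2, s3, s4} --a--> {s0, s1, s2, s3, s4}  [seen]
{s0, s1, s2, s3, s4} --b--> {s0, s1, s2, s3, s4}  [seen]
{s1, s3} --a--> {s1, s2, s4}  [new]
{s1, s3} --b--> {s2, s4}  [new]
{s1, s2, s4} --a--> {s0, s1, s2, s3, s4}  [seen]
{s1, s2, s4} --b--> {s0, s2, s3, s4}  [new]
{s2, s4} --a--> {s0, s1, s2, s3, s4}  [seen]
{s2, s4} --b--> {s0, s3, s4}  [new]
{s0, s2, s3, s4} --a--> {s0, s1, s2, s3, s4}  [seen]
{s0, s2, s3, s4} --b--> {s0, s1, s2, s3, s4}  [seen]
{s0, s3, s4} --a--> {s0, s1, s2, s3, s4}  [seen]
{s0, s3, s4} --b--> {s1, s2, s3, s4}  [new]
{s1, s2, s3, s4} --a--> {s0, s1, s2, s3, s4}  [seen]
{s1, s2, s3, s4} --b--> {s0, s2, s3, s4}  [seen]
Reachable DFA states: {s0}, {s0, s1, s2, s3, s4}, {s1, s3}, {s1, s2, s4}, {s2, s4}, {s0, s2, s3, s4}, {s0, s3, s4}, {s1, s2, s3, s4}.

8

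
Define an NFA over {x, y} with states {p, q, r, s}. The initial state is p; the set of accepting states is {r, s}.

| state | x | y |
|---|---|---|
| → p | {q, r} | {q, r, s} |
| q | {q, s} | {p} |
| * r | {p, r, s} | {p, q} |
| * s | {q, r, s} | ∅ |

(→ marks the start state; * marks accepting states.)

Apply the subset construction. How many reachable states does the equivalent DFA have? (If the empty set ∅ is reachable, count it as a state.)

5

Start state of the DFA: {p}.
{p} --x--> {q, r}  [new]
{p} --y--> {q, r, s}  [new]
{q, r} --x--> {p, q, r, s}  [new]
{q, r} --y--> {p, q}  [new]
{q, r, s} --x--> {p, q, r, s}  [seen]
{q, r, s} --y--> {p, q}  [seen]
{p, q, r, s} --x--> {p, q, r, s}  [seen]
{p, q, r, s} --y--> {p, q, r, s}  [seen]
{p, q} --x--> {q, r, s}  [seen]
{p, q} --y--> {p, q, r, s}  [seen]
Reachable DFA states: {p}, {q, r}, {q, r, s}, {p, q, r, s}, {p, q}.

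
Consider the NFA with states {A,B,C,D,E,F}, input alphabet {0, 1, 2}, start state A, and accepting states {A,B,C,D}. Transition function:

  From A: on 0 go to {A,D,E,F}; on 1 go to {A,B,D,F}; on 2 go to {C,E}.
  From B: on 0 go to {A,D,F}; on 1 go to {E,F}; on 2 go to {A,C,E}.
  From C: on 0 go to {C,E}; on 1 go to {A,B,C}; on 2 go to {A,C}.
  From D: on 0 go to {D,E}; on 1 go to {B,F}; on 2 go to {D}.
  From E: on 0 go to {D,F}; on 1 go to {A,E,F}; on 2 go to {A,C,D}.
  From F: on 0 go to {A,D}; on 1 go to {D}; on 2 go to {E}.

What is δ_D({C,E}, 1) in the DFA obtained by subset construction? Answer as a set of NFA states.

δ(C,1) = {A,B,C}; δ(E,1) = {A,E,F}.
Union: {A,B,C,E,F}.

{A,B,C,E,F}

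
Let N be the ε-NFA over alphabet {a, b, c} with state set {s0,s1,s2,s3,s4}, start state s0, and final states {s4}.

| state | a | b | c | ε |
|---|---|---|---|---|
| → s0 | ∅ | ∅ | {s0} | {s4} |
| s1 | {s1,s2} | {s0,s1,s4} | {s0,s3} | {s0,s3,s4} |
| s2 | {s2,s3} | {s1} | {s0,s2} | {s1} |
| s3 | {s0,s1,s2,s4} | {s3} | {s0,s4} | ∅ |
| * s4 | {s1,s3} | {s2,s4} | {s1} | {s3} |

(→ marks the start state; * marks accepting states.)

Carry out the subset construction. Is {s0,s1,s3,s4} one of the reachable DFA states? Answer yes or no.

Start state of the DFA: {s0,s3,s4} (ε-closure of the NFA start).
{s0,s3,s4} --a--> {s0,s1,s2,s3,s4}  [new]
{s0,s3,s4} --b--> {s0,s1,s2,s3,s4}  [seen]
{s0,s3,s4} --c--> {s0,s1,s3,s4}  [new]
{s0,s1,s2,s3,s4} --a--> {s0,s1,s2,s3,s4}  [seen]
{s0,s1,s2,s3,s4} --b--> {s0,s1,s2,s3,s4}  [seen]
{s0,s1,s2,s3,s4} --c--> {s0,s1,s2,s3,s4}  [seen]
{s0,s1,s3,s4} --a--> {s0,s1,s2,s3,s4}  [seen]
{s0,s1,s3,s4} --b--> {s0,s1,s2,s3,s4}  [seen]
{s0,s1,s3,s4} --c--> {s0,s1,s3,s4}  [seen]
Reachable DFA states: {s0,s3,s4}, {s0,s1,s2,s3,s4}, {s0,s1,s3,s4}.
{s0,s1,s3,s4} is among them.

yes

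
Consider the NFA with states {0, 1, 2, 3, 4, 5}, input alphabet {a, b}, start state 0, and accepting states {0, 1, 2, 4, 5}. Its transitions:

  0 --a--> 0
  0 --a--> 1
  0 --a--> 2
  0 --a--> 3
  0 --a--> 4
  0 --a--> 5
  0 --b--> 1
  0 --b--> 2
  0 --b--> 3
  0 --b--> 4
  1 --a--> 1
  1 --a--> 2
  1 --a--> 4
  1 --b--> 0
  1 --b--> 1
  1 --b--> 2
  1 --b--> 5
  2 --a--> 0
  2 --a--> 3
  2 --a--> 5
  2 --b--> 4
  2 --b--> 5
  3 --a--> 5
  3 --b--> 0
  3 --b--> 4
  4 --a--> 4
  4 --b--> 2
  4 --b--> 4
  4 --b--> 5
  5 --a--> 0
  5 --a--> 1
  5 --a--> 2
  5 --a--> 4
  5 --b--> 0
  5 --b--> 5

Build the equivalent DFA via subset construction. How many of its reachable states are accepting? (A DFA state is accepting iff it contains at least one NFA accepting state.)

Start state of the DFA: {0}.
{0} --a--> {0, 1, 2, 3, 4, 5}  [new]
{0} --b--> {1, 2, 3, 4}  [new]
{0, 1, 2, 3, 4, 5} --a--> {0, 1, 2, 3, 4, 5}  [seen]
{0, 1, 2, 3, 4, 5} --b--> {0, 1, 2, 3, 4, 5}  [seen]
{1, 2, 3, 4} --a--> {0, 1, 2, 3, 4, 5}  [seen]
{1, 2, 3, 4} --b--> {0, 1, 2, 4, 5}  [new]
{0, 1, 2, 4, 5} --a--> {0, 1, 2, 3, 4, 5}  [seen]
{0, 1, 2, 4, 5} --b--> {0, 1, 2, 3, 4, 5}  [seen]
Reachable DFA states: {0}, {0, 1, 2, 3, 4, 5}, {1, 2, 3, 4}, {0, 1, 2, 4, 5}.
Accepting DFA states (contain an NFA accepting state): {0}, {0, 1, 2, 3, 4, 5}, {1, 2, 3, 4}, {0, 1, 2, 4, 5}.

4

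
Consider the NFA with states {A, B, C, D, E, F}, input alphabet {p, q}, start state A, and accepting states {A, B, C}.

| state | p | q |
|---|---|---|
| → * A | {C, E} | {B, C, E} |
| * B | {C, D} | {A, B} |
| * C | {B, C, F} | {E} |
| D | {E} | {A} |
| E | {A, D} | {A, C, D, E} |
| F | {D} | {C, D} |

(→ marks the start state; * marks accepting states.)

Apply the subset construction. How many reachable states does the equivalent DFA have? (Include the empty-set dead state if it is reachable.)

Start state of the DFA: {A}.
{A} --p--> {C, E}  [new]
{A} --q--> {B, C, E}  [new]
{C, E} --p--> {A, B, C, D, F}  [new]
{C, E} --q--> {A, C, D, E}  [new]
{B, C, E} --p--> {A, B, C, D, F}  [seen]
{B, C, E} --q--> {A, B, C, D, E}  [new]
{A, B, C, D, F} --p--> {B, C, D, E, F}  [new]
{A, B, C, D, F} --q--> {A, B, C, D, E}  [seen]
{A, C, D, E} --p--> {A, B, C, D, E, F}  [new]
{A, C, D, E} --q--> {A, B, C, D, E}  [seen]
{A, B, C, D, E} --p--> {A, B, C, D, E, F}  [seen]
{A, B, C, D, E} --q--> {A, B, C, D, E}  [seen]
{B, C, D, E, F} --p--> {A, B, C, D, E, F}  [seen]
{B, C, D, E, F} --q--> {A, B, C, D, E}  [seen]
{A, B, C, D, E, F} --p--> {A, B, C, D, E, F}  [seen]
{A, B, C, D, E, F} --q--> {A, B, C, D, E}  [seen]
Reachable DFA states: {A}, {C, E}, {B, C, E}, {A, B, C, D, F}, {A, C, D, E}, {A, B, C, D, E}, {B, C, D, E, F}, {A, B, C, D, E, F}.

8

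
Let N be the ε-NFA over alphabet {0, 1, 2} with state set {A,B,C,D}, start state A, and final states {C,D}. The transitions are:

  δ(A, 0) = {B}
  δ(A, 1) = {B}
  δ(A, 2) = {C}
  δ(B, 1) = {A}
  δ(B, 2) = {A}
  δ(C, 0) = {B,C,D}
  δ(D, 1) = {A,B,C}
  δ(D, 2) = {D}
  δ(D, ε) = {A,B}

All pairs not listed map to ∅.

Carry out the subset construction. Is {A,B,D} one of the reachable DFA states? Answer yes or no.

Start state of the DFA: {A} (ε-closure of the NFA start).
{A} --0--> {B}  [new]
{A} --1--> {B}  [seen]
{A} --2--> {C}  [new]
{B} --0--> ∅  [new]
{B} --1--> {A}  [seen]
{B} --2--> {A}  [seen]
{C} --0--> {A,B,C,D}  [new]
{C} --1--> ∅  [seen]
{C} --2--> ∅  [seen]
∅ --0--> ∅  [seen]
∅ --1--> ∅  [seen]
∅ --2--> ∅  [seen]
{A,B,C,D} --0--> {A,B,C,D}  [seen]
{A,B,C,D} --1--> {A,B,C}  [new]
{A,B,C,D} --2--> {A,B,C,D}  [seen]
{A,B,C} --0--> {A,B,C,D}  [seen]
{A,B,C} --1--> {A,B}  [new]
{A,B,C} --2--> {A,C}  [new]
{A,B} --0--> {B}  [seen]
{A,B} --1--> {A,B}  [seen]
{A,B} --2--> {A,C}  [seen]
{A,C} --0--> {A,B,C,D}  [seen]
{A,C} --1--> {B}  [seen]
{A,C} --2--> {C}  [seen]
Reachable DFA states: {A}, {B}, {C}, ∅, {A,B,C,D}, {A,B,C}, {A,B}, {A,C}.
{A,B,D} is not among them.

no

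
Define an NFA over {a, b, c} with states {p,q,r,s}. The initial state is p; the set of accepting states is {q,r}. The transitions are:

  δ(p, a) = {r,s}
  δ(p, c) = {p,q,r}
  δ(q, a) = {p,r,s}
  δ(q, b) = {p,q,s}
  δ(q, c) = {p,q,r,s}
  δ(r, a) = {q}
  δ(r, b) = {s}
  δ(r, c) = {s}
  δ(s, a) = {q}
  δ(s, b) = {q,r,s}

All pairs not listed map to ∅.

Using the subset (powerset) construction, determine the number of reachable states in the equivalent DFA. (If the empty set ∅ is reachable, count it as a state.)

Start state of the DFA: {p}.
{p} --a--> {r,s}  [new]
{p} --b--> ∅  [new]
{p} --c--> {p,q,r}  [new]
{r,s} --a--> {q}  [new]
{r,s} --b--> {q,r,s}  [new]
{r,s} --c--> {s}  [new]
∅ --a--> ∅  [seen]
∅ --b--> ∅  [seen]
∅ --c--> ∅  [seen]
{p,q,r} --a--> {p,q,r,s}  [new]
{p,q,r} --b--> {p,q,s}  [new]
{p,q,r} --c--> {p,q,r,s}  [seen]
{q} --a--> {p,r,s}  [new]
{q} --b--> {p,q,s}  [seen]
{q} --c--> {p,q,r,s}  [seen]
{q,r,s} --a--> {p,q,r,s}  [seen]
{q,r,s} --b--> {p,q,r,s}  [seen]
{q,r,s} --c--> {p,q,r,s}  [seen]
{s} --a--> {q}  [seen]
{s} --b--> {q,r,s}  [seen]
{s} --c--> ∅  [seen]
{p,q,r,s} --a--> {p,q,r,s}  [seen]
{p,q,r,s} --b--> {p,q,r,s}  [seen]
{p,q,r,s} --c--> {p,q,r,s}  [seen]
{p,q,s} --a--> {p,q,r,s}  [seen]
{p,q,s} --b--> {p,q,r,s}  [seen]
{p,q,s} --c--> {p,q,r,s}  [seen]
{p,r,s} --a--> {q,r,s}  [seen]
{p,r,s} --b--> {q,r,s}  [seen]
{p,r,s} --c--> {p,q,r,s}  [seen]
Reachable DFA states: {p}, {r,s}, ∅, {p,q,r}, {q}, {q,r,s}, {s}, {p,q,r,s}, {p,q,s}, {p,r,s}.

10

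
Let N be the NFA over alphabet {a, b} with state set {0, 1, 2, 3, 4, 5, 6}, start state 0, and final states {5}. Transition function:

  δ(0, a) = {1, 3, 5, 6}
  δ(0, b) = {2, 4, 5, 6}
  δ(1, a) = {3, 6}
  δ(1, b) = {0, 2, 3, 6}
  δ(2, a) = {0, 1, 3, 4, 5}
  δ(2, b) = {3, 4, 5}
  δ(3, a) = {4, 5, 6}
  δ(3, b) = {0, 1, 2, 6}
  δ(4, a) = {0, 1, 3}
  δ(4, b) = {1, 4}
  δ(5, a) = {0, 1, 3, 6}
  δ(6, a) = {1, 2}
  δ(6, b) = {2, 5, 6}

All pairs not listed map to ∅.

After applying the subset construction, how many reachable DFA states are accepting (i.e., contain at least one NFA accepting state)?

Start state of the DFA: {0}.
{0} --a--> {1, 3, 5, 6}  [new]
{0} --b--> {2, 4, 5, 6}  [new]
{1, 3, 5, 6} --a--> {0, 1, 2, 3, 4, 5, 6}  [new]
{1, 3, 5, 6} --b--> {0, 1, 2, 3, 5, 6}  [new]
{2, 4, 5, 6} --a--> {0, 1, 2, 3, 4, 5, 6}  [seen]
{2, 4, 5, 6} --b--> {1, 2, 3, 4, 5, 6}  [new]
{0, 1, 2, 3, 4, 5, 6} --a--> {0, 1, 2, 3, 4, 5, 6}  [seen]
{0, 1, 2, 3, 4, 5, 6} --b--> {0, 1, 2, 3, 4, 5, 6}  [seen]
{0, 1, 2, 3, 5, 6} --a--> {0, 1, 2, 3, 4, 5, 6}  [seen]
{0, 1, 2, 3, 5, 6} --b--> {0, 1, 2, 3, 4, 5, 6}  [seen]
{1, 2, 3, 4, 5, 6} --a--> {0, 1, 2, 3, 4, 5, 6}  [seen]
{1, 2, 3, 4, 5, 6} --b--> {0, 1, 2, 3, 4, 5, 6}  [seen]
Reachable DFA states: {0}, {1, 3, 5, 6}, {2, 4, 5, 6}, {0, 1, 2, 3, 4, 5, 6}, {0, 1, 2, 3, 5, 6}, {1, 2, 3, 4, 5, 6}.
Accepting DFA states (contain an NFA accepting state): {1, 3, 5, 6}, {2, 4, 5, 6}, {0, 1, 2, 3, 4, 5, 6}, {0, 1, 2, 3, 5, 6}, {1, 2, 3, 4, 5, 6}.

5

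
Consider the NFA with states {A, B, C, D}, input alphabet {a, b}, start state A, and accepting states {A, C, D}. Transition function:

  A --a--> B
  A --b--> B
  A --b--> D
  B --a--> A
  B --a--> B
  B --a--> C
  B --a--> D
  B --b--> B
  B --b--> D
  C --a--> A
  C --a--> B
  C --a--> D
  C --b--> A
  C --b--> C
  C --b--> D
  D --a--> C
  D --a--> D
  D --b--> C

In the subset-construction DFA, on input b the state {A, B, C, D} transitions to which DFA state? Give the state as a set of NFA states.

δ(A,b) = {B, D}; δ(B,b) = {B, D}; δ(C,b) = {A, C, D}; δ(D,b) = {C}.
Union: {A, B, C, D}.

{A, B, C, D}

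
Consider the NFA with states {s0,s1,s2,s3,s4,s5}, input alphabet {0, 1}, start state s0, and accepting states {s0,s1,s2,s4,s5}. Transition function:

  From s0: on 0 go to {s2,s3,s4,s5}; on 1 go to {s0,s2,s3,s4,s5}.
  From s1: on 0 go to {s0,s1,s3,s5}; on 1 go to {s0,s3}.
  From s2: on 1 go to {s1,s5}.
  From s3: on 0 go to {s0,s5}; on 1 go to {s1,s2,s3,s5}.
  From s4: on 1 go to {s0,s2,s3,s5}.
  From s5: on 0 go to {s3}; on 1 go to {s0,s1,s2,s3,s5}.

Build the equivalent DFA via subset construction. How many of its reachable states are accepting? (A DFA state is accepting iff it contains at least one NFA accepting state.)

6

Start state of the DFA: {s0}.
{s0} --0--> {s2,s3,s4,s5}  [new]
{s0} --1--> {s0,s2,s3,s4,s5}  [new]
{s2,s3,s4,s5} --0--> {s0,s3,s5}  [new]
{s2,s3,s4,s5} --1--> {s0,s1,s2,s3,s5}  [new]
{s0,s2,s3,s4,s5} --0--> {s0,s2,s3,s4,s5}  [seen]
{s0,s2,s3,s4,s5} --1--> {s0,s1,s2,s3,s4,s5}  [new]
{s0,s3,s5} --0--> {s0,s2,s3,s4,s5}  [seen]
{s0,s3,s5} --1--> {s0,s1,s2,s3,s4,s5}  [seen]
{s0,s1,s2,s3,s5} --0--> {s0,s1,s2,s3,s4,s5}  [seen]
{s0,s1,s2,s3,s5} --1--> {s0,s1,s2,s3,s4,s5}  [seen]
{s0,s1,s2,s3,s4,s5} --0--> {s0,s1,s2,s3,s4,s5}  [seen]
{s0,s1,s2,s3,s4,s5} --1--> {s0,s1,s2,s3,s4,s5}  [seen]
Reachable DFA states: {s0}, {s2,s3,s4,s5}, {s0,s2,s3,s4,s5}, {s0,s3,s5}, {s0,s1,s2,s3,s5}, {s0,s1,s2,s3,s4,s5}.
Accepting DFA states (contain an NFA accepting state): {s0}, {s2,s3,s4,s5}, {s0,s2,s3,s4,s5}, {s0,s3,s5}, {s0,s1,s2,s3,s5}, {s0,s1,s2,s3,s4,s5}.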